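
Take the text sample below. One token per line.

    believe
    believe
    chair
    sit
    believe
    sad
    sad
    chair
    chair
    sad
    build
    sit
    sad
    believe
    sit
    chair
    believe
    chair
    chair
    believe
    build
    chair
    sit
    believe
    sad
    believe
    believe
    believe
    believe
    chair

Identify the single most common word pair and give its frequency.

"believe believe", 4 times

Bigram frequencies (highest first):
  believe believe: 4
  believe chair: 3
  chair sit: 2
  sit believe: 2
  believe sad: 2
  chair chair: 2
  … (12 more, each ≤ 2)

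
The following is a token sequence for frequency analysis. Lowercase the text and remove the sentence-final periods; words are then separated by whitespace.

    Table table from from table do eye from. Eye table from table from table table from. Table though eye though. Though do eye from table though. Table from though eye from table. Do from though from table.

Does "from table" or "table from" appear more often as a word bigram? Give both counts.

"from table": 7 occurrences
"table from": 5 occurrences

"from table" (7 vs 5)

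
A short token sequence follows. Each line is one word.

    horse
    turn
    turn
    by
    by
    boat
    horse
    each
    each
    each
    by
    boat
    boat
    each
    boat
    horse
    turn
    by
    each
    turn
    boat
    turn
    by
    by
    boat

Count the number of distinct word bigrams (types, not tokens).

25 tokens → 24 bigram windows in total.
Repeated bigrams (each contributes count−1 duplicates):
  by boat: 3
  turn by: 3
  boat horse: 2
  by by: 2
  each each: 2
  horse turn: 2
8 duplicate windows → 24 − 8 = 16 distinct.

16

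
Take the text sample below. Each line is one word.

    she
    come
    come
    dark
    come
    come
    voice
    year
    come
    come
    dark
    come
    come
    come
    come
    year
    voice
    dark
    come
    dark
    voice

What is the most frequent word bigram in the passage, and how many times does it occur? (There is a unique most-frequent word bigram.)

Bigram frequencies (highest first):
  come come: 6
  come dark: 3
  dark come: 3
  she come: 1
  come voice: 1
  voice year: 1
  … (5 more, each ≤ 1)

"come come", 6 times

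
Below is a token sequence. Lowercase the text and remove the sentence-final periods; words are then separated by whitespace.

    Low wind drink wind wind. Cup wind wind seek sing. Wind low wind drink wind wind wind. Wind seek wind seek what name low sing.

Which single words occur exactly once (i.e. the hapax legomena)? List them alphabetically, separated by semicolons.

cup; name; what

Unigram counts meeting the condition (exactly once (i.e. the hapax legomena)):
  cup: 1
  name: 1
  what: 1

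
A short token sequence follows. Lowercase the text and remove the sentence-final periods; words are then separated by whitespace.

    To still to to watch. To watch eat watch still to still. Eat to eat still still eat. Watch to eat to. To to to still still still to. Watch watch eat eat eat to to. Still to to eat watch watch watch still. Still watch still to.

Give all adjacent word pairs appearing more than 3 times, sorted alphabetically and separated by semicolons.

Bigram counts meeting the condition (more than 3 times):
  still still: 4
  still to: 5
  to still: 4
  to to: 6

still still; still to; to still; to to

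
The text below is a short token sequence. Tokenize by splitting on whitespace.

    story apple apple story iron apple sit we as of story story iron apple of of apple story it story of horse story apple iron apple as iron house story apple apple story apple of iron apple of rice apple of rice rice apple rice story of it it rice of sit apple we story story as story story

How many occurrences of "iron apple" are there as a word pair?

4

Scanning the 58 overlapping bigram windows for "iron apple":
  position 5–6: iron apple
  position 13–14: iron apple
  position 25–26: iron apple
  position 36–37: iron apple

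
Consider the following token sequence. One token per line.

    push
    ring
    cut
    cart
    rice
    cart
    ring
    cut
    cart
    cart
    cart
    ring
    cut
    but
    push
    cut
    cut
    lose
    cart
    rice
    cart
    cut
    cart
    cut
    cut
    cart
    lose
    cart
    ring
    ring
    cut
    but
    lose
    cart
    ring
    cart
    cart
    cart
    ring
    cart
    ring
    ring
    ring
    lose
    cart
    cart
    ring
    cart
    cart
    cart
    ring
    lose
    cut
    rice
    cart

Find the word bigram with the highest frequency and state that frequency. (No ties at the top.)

"cart ring", 8 times

Bigram frequencies (highest first):
  cart ring: 8
  cart cart: 7
  ring cut: 4
  cut cart: 4
  lose cart: 4
  rice cart: 3
  … (15 more, each ≤ 3)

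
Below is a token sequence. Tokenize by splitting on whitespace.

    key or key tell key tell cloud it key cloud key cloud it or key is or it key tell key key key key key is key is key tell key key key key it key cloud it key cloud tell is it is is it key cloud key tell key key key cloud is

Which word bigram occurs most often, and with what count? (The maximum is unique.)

"key key", 9 times

Bigram frequencies (highest first):
  key key: 9
  key cloud: 6
  key tell: 5
  it key: 5
  tell key: 4
  cloud it: 3
  … (16 more, each ≤ 3)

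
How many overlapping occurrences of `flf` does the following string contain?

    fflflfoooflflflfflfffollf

Sliding a length-3 window over the 25 characters (23 positions):
  position 2–4: flf
  position 4–6: flf
  position 10–12: flf
  position 12–14: flf
  position 14–16: flf
  position 17–19: flf

6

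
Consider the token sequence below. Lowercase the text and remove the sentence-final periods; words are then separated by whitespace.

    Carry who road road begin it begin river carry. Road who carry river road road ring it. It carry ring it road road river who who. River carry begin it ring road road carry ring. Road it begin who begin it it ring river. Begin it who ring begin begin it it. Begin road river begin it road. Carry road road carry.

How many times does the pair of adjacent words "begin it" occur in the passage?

Scanning the 61 overlapping bigram windows for "begin it":
  position 5–6: begin it
  position 29–30: begin it
  position 40–41: begin it
  position 45–46: begin it
  position 50–51: begin it
  position 56–57: begin it

6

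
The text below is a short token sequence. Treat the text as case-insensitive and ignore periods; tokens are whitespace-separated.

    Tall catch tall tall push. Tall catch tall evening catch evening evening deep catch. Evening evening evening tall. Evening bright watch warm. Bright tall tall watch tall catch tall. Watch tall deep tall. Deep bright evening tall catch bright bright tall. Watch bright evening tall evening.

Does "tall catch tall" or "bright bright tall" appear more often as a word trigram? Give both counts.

"tall catch tall": 3 occurrences
"bright bright tall": 1 occurrence

"tall catch tall" (3 vs 1)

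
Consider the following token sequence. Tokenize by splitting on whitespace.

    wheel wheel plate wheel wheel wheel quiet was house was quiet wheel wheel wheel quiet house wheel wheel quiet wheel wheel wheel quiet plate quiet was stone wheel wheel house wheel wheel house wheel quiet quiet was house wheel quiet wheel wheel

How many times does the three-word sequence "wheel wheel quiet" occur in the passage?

Scanning the 40 overlapping trigram windows for "wheel wheel quiet":
  position 5–7: wheel wheel quiet
  position 13–15: wheel wheel quiet
  position 17–19: wheel wheel quiet
  position 21–23: wheel wheel quiet

4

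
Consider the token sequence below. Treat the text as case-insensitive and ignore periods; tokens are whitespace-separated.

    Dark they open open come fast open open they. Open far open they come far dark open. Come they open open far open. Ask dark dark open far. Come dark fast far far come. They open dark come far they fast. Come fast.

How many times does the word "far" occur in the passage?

7

Scanning the 43 tokens for "far":
  position 11: far
  position 15: far
  position 22: far
  position 28: far
  position 32: far
  position 33: far
  position 39: far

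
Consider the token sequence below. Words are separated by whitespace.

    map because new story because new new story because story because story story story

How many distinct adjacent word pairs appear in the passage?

7

14 tokens → 13 bigram windows in total.
Repeated bigrams (each contributes count−1 duplicates):
  story because: 3
  because new: 2
  because story: 2
  new story: 2
  story story: 2
6 duplicate windows → 13 − 6 = 7 distinct.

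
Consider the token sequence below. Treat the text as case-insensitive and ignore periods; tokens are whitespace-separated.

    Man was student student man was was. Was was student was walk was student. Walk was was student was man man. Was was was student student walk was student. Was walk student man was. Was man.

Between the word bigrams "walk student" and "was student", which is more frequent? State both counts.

"was student" (6 vs 1)

"walk student": 1 occurrence
"was student": 6 occurrences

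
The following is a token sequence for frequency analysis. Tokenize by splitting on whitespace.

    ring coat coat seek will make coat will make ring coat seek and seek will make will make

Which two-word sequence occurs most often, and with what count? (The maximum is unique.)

Bigram frequencies (highest first):
  will make: 4
  ring coat: 2
  coat seek: 2
  seek will: 2
  coat coat: 1
  make coat: 1
  … (5 more, each ≤ 1)

"will make", 4 times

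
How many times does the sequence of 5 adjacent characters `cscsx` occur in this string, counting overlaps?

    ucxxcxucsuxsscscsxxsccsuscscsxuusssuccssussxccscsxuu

3

Sliding a length-5 window over the 52 characters (48 positions):
  position 14–18: cscsx
  position 26–30: cscsx
  position 46–50: cscsx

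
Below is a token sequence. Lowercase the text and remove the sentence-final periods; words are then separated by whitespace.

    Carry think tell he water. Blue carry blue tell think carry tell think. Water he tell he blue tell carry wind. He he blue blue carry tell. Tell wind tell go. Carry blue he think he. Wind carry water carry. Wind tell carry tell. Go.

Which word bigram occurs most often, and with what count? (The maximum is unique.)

Bigram frequencies (highest first):
  carry tell: 3
  tell he: 2
  blue carry: 2
  carry blue: 2
  blue tell: 2
  tell think: 2
  … (26 more, each ≤ 2)

"carry tell", 3 times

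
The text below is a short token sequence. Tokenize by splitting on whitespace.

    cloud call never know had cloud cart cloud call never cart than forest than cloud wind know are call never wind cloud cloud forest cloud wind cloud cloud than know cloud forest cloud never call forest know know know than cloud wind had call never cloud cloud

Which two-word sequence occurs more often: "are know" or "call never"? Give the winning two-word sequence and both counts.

"call never" (4 vs 0)

"are know": 0 occurrences
"call never": 4 occurrences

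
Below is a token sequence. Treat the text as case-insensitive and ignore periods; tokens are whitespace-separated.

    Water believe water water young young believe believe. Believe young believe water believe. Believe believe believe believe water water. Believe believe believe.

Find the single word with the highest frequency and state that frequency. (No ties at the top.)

"believe", 13 times

Unigram frequencies (highest first):
  believe: 13
  water: 6
  young: 3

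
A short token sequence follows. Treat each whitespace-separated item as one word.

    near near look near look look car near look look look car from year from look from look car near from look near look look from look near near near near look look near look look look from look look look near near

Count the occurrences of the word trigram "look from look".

Scanning the 41 overlapping trigram windows for "look from look":
  position 16–18: look from look
  position 25–27: look from look
  position 37–39: look from look

3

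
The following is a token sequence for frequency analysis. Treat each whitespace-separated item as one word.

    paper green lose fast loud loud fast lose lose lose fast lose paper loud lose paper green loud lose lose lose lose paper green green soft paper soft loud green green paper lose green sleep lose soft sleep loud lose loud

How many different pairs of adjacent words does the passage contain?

41 tokens → 40 bigram windows in total.
Repeated bigrams (each contributes count−1 duplicates):
  lose lose: 5
  lose paper: 3
  loud lose: 3
  paper green: 3
  fast lose: 2
  green green: 2
  lose fast: 2
13 duplicate windows → 40 − 13 = 27 distinct.

27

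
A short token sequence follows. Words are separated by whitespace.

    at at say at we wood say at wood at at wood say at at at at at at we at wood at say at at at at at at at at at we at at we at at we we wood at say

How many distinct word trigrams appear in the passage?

44 tokens → 42 trigram windows in total.
Repeated trigrams (each contributes count−1 duplicates):
  at at at: 11
  at at we: 4
  at we at: 3
  at say at: 2
  at wood at: 2
  say at at: 2
  we at at: 2
  wood at say: 2
  … (1 more repeated)
21 duplicate windows → 42 − 21 = 21 distinct.

21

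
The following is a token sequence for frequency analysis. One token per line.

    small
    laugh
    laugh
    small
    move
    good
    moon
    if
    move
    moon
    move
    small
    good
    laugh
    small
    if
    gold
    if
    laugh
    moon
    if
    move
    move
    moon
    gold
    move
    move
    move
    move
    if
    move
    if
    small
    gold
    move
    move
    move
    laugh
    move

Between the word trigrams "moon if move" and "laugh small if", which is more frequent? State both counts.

"moon if move": 2 occurrences
"laugh small if": 1 occurrence

"moon if move" (2 vs 1)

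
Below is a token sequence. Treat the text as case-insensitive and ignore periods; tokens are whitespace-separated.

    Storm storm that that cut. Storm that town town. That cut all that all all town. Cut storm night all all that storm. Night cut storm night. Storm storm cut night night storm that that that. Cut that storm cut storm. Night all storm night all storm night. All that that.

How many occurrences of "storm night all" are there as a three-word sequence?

4

Scanning the 49 overlapping trigram windows for "storm night all":
  position 18–20: storm night all
  position 41–43: storm night all
  position 44–46: storm night all
  position 47–49: storm night all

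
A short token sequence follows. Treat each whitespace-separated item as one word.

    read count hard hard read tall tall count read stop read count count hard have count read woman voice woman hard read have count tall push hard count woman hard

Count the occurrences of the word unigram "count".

Scanning the 30 tokens for "count":
  position 2: count
  position 8: count
  position 12: count
  position 13: count
  position 16: count
  position 24: count
  position 28: count

7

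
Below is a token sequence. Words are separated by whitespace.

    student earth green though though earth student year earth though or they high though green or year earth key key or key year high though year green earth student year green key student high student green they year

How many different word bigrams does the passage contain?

32

38 tokens → 37 bigram windows in total.
Repeated bigrams (each contributes count−1 duplicates):
  earth student: 2
  high though: 2
  student year: 2
  year earth: 2
  year green: 2
5 duplicate windows → 37 − 5 = 32 distinct.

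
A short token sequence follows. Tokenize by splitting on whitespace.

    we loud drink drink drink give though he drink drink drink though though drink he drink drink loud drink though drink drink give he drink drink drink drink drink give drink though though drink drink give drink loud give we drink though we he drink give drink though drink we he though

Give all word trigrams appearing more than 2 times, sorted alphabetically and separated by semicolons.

drink drink drink; drink drink give; drink give drink; he drink drink

Trigram counts meeting the condition (more than 2 times):
  drink drink drink: 5
  drink drink give: 4
  drink give drink: 3
  he drink drink: 3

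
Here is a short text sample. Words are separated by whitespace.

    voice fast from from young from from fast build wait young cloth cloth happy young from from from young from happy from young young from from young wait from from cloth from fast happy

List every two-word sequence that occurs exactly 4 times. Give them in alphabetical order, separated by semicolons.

Bigram counts meeting the condition (exactly 4 times):
  from young: 4
  young from: 4

from young; young from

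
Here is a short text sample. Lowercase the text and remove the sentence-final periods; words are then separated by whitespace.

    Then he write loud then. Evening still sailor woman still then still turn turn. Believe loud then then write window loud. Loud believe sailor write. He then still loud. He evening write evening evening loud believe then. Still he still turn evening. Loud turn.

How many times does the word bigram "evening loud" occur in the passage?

2

Scanning the 43 overlapping bigram windows for "evening loud":
  position 34–35: evening loud
  position 42–43: evening loud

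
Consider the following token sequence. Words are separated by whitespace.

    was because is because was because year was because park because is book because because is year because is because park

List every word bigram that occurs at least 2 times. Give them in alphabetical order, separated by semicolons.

because is; because park; is because; was because

Bigram counts meeting the condition (at least 2 times):
  because is: 4
  because park: 2
  is because: 2
  was because: 3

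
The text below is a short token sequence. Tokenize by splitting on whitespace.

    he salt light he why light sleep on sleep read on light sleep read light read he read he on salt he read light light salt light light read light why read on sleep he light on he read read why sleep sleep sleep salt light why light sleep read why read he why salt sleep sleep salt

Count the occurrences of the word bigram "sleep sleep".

3

Scanning the 57 overlapping bigram windows for "sleep sleep":
  position 42–43: sleep sleep
  position 43–44: sleep sleep
  position 56–57: sleep sleep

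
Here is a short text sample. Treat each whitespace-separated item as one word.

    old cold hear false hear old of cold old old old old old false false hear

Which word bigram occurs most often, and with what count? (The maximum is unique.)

"old old", 4 times

Bigram frequencies (highest first):
  old old: 4
  false hear: 2
  old cold: 1
  cold hear: 1
  hear false: 1
  hear old: 1
  … (5 more, each ≤ 1)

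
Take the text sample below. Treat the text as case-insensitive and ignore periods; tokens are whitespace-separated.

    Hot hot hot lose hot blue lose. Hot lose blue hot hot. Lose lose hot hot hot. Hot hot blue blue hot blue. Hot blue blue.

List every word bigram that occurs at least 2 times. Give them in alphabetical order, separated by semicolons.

Bigram counts meeting the condition (at least 2 times):
  blue blue: 2
  blue hot: 3
  hot blue: 4
  hot hot: 7
  hot lose: 3
  lose hot: 3

blue blue; blue hot; hot blue; hot hot; hot lose; lose hot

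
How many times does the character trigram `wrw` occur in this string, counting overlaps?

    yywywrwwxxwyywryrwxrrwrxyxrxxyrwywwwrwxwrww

Sliding a length-3 window over the 43 characters (41 positions):
  position 5–7: wrw
  position 36–38: wrw
  position 40–42: wrw

3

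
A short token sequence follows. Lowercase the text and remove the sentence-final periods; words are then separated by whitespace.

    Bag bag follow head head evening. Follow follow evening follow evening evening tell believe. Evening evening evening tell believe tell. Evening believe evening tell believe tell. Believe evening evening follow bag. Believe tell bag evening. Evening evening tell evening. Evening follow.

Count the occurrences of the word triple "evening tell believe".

Scanning the 39 overlapping trigram windows for "evening tell believe":
  position 12–14: evening tell believe
  position 17–19: evening tell believe
  position 23–25: evening tell believe

3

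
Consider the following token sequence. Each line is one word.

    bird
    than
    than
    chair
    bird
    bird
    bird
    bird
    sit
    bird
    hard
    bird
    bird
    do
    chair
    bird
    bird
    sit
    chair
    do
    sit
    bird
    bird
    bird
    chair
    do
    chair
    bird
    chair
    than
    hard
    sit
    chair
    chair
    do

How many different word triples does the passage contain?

35 tokens → 33 trigram windows in total.
Repeated trigrams (each contributes count−1 duplicates):
  bird bird bird: 3
  bird bird sit: 2
  chair bird bird: 2
  do chair bird: 2
5 duplicate windows → 33 − 5 = 28 distinct.

28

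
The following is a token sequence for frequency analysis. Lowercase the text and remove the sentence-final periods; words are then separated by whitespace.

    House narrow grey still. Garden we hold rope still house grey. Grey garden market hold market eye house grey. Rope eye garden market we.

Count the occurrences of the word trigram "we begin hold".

Scanning the 22 overlapping trigram windows for "we begin hold":
  (none found)

0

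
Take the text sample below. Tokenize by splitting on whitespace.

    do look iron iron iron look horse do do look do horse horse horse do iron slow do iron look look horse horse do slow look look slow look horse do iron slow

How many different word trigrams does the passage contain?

27

33 tokens → 31 trigram windows in total.
Repeated trigrams (each contributes count−1 duplicates):
  do iron slow: 2
  horse do iron: 2
  horse horse do: 2
  look horse do: 2
4 duplicate windows → 31 − 4 = 27 distinct.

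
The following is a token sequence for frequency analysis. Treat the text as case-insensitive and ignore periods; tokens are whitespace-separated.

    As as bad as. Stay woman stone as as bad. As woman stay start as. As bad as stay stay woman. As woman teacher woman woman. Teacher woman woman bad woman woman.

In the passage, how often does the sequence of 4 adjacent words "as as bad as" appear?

3

Scanning the 29 overlapping 4-gram windows for "as as bad as":
  position 1–4: as as bad as
  position 8–11: as as bad as
  position 15–18: as as bad as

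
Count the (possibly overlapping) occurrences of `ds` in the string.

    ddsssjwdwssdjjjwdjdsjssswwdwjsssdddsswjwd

Sliding a length-2 window over the 41 characters (40 positions):
  position 2–3: ds
  position 19–20: ds
  position 35–36: ds

3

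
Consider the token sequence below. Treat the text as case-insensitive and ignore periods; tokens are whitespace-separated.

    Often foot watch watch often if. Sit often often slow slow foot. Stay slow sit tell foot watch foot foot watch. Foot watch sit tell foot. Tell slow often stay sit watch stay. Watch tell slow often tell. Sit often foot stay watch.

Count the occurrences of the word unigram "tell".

5

Scanning the 43 tokens for "tell":
  position 16: tell
  position 25: tell
  position 27: tell
  position 35: tell
  position 38: tell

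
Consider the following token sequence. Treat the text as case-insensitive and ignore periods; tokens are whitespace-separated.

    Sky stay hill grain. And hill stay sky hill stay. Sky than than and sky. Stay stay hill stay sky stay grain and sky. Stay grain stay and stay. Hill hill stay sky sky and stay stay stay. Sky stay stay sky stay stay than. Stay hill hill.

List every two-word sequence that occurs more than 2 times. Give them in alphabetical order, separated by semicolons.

hill stay; sky stay; stay hill; stay sky; stay stay

Bigram counts meeting the condition (more than 2 times):
  hill stay: 4
  sky stay: 6
  stay hill: 4
  stay sky: 6
  stay stay: 5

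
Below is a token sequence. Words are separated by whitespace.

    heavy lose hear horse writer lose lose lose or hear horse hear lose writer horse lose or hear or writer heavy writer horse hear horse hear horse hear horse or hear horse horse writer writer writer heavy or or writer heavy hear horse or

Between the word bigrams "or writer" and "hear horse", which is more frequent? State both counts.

"hear horse" (7 vs 2)

"or writer": 2 occurrences
"hear horse": 7 occurrences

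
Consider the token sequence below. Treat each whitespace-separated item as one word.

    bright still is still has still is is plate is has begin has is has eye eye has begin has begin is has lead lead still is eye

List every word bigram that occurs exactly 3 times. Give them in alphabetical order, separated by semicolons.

has begin; is has; still is

Bigram counts meeting the condition (exactly 3 times):
  has begin: 3
  is has: 3
  still is: 3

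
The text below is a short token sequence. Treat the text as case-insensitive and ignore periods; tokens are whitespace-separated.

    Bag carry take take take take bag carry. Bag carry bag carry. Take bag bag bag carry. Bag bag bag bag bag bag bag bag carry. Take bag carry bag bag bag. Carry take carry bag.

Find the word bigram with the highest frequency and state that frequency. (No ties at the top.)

"bag bag", 11 times

Bigram frequencies (highest first):
  bag bag: 11
  bag carry: 8
  carry bag: 5
  carry take: 4
  take take: 3
  take bag: 3
  … (1 more, each ≤ 1)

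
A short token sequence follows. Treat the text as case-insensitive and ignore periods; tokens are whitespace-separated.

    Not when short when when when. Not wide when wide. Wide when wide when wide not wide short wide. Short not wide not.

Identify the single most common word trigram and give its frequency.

Trigram frequencies (highest first):
  wide when wide: 3
  not when short: 1
  when short when: 1
  short when when: 1
  when when when: 1
  when when not: 1
  … (13 more, each ≤ 1)

"wide when wide", 3 times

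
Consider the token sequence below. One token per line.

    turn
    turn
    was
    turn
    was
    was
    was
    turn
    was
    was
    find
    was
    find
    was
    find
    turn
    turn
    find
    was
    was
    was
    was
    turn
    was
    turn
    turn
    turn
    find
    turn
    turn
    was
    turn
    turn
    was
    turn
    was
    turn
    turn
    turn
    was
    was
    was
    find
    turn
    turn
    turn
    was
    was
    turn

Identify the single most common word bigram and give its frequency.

"turn turn", 10 times

Bigram frequencies (highest first):
  turn turn: 10
  turn was: 9
  was was: 9
  was turn: 8
  was find: 4
  find was: 3
  … (2 more, each ≤ 3)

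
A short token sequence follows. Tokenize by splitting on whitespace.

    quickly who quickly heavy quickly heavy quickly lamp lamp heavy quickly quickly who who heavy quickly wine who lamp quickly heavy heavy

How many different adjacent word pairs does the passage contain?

15

22 tokens → 21 bigram windows in total.
Repeated bigrams (each contributes count−1 duplicates):
  heavy quickly: 4
  quickly heavy: 3
  quickly who: 2
6 duplicate windows → 21 − 6 = 15 distinct.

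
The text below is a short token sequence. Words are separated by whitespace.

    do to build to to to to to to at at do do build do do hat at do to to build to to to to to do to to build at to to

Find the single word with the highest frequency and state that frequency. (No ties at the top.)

Unigram frequencies (highest first):
  to: 18
  do: 7
  build: 4
  at: 4
  hat: 1

"to", 18 times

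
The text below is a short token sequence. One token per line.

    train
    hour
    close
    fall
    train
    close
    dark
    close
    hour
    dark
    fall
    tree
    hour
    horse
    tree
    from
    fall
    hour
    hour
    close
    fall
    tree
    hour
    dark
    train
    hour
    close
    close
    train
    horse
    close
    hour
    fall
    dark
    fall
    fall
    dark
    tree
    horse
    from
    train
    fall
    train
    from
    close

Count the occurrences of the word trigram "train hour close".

2

Scanning the 43 overlapping trigram windows for "train hour close":
  position 1–3: train hour close
  position 25–27: train hour close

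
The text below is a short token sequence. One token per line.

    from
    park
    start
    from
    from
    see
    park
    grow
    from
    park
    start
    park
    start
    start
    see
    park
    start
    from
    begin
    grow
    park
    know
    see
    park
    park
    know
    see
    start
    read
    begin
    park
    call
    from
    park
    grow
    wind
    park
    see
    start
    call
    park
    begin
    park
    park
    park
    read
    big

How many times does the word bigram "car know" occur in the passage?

0

Scanning the 46 overlapping bigram windows for "car know":
  (none found)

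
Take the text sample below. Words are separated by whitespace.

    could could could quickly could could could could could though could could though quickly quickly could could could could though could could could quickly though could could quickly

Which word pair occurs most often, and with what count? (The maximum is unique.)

"could could", 13 times

Bigram frequencies (highest first):
  could could: 13
  could quickly: 3
  could though: 3
  though could: 3
  quickly could: 2
  though quickly: 1
  … (2 more, each ≤ 1)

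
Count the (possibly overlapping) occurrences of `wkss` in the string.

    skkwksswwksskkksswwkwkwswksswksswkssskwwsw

Sliding a length-4 window over the 42 characters (39 positions):
  position 4–7: wkss
  position 9–12: wkss
  position 25–28: wkss
  position 29–32: wkss
  position 33–36: wkss

5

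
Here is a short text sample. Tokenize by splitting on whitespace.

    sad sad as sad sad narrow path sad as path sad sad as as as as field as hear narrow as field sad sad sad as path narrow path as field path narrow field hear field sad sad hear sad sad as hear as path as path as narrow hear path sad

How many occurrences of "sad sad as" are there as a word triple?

4

Scanning the 50 overlapping trigram windows for "sad sad as":
  position 1–3: sad sad as
  position 11–13: sad sad as
  position 24–26: sad sad as
  position 40–42: sad sad as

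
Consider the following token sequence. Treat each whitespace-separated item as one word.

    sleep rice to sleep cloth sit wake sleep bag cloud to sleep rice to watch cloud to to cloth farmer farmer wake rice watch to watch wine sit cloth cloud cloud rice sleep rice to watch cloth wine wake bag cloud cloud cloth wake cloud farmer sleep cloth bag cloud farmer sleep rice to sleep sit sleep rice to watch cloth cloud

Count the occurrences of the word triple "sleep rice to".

Scanning the 60 overlapping trigram windows for "sleep rice to":
  position 1–3: sleep rice to
  position 12–14: sleep rice to
  position 33–35: sleep rice to
  position 52–54: sleep rice to
  position 57–59: sleep rice to

5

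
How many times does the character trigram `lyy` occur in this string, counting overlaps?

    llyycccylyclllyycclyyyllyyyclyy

5

Sliding a length-3 window over the 31 characters (29 positions):
  position 2–4: lyy
  position 14–16: lyy
  position 19–21: lyy
  position 24–26: lyy
  position 29–31: lyy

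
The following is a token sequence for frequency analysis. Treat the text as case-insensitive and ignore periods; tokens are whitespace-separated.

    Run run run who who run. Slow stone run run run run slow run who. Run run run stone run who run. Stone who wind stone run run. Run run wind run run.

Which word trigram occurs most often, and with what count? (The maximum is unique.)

"run run run", 6 times

Trigram frequencies (highest first):
  run run run: 6
  stone run run: 2
  run who run: 2
  run run who: 1
  run who who: 1
  who who run: 1
  … (18 more, each ≤ 1)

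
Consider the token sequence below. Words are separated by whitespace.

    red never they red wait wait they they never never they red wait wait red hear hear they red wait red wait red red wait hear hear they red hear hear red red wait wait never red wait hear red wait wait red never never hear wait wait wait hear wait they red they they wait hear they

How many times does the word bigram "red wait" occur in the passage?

8

Scanning the 57 overlapping bigram windows for "red wait":
  position 4–5: red wait
  position 12–13: red wait
  position 19–20: red wait
  position 21–22: red wait
  position 24–25: red wait
  position 33–34: red wait
  position 37–38: red wait
  position 40–41: red wait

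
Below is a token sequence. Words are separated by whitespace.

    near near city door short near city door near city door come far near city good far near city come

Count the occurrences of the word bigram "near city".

Scanning the 19 overlapping bigram windows for "near city":
  position 2–3: near city
  position 6–7: near city
  position 9–10: near city
  position 14–15: near city
  position 18–19: near city

5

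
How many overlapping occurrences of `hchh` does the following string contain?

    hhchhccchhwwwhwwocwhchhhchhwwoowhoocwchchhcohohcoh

4

Sliding a length-4 window over the 50 characters (47 positions):
  position 2–5: hchh
  position 20–23: hchh
  position 24–27: hchh
  position 39–42: hchh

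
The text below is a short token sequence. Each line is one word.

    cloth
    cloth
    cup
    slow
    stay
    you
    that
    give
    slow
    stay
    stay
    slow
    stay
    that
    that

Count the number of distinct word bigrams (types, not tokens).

12

15 tokens → 14 bigram windows in total.
Repeated bigrams (each contributes count−1 duplicates):
  slow stay: 3
2 duplicate windows → 14 − 2 = 12 distinct.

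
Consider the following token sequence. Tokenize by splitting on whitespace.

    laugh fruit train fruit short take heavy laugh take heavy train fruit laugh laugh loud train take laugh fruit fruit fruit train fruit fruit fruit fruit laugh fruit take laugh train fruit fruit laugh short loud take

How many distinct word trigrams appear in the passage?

37 tokens → 35 trigram windows in total.
Repeated trigrams (each contributes count−1 duplicates):
  fruit fruit fruit: 3
  fruit fruit laugh: 2
  fruit train fruit: 2
  train fruit fruit: 2
5 duplicate windows → 35 − 5 = 30 distinct.

30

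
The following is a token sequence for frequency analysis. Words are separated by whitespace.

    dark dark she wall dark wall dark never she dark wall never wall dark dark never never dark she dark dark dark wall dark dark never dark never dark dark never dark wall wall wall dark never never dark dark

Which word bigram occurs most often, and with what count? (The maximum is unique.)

Bigram frequencies (highest first):
  dark dark: 7
  dark never: 6
  wall dark: 5
  never dark: 5
  dark wall: 4
  dark she: 2
  … (7 more, each ≤ 2)

"dark dark", 7 times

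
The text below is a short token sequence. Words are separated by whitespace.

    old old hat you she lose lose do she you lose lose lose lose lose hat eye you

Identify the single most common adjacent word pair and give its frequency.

"lose lose", 5 times

Bigram frequencies (highest first):
  lose lose: 5
  old old: 1
  old hat: 1
  hat you: 1
  you she: 1
  she lose: 1
  … (7 more, each ≤ 1)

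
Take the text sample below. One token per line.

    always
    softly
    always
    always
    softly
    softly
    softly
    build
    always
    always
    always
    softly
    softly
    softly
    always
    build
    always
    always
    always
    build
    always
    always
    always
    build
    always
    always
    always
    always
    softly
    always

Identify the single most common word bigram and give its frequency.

"always always", 10 times

Bigram frequencies (highest first):
  always always: 10
  always softly: 4
  softly softly: 4
  build always: 4
  softly always: 3
  always build: 3
  … (1 more, each ≤ 1)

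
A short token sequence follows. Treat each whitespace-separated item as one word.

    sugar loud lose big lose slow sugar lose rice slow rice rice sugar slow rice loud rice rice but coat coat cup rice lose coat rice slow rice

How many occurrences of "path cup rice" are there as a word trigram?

Scanning the 26 overlapping trigram windows for "path cup rice":
  (none found)

0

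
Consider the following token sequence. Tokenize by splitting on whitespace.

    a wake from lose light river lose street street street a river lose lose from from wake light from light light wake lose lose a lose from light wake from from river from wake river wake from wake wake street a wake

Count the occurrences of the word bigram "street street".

2

Scanning the 41 overlapping bigram windows for "street street":
  position 8–9: street street
  position 9–10: street street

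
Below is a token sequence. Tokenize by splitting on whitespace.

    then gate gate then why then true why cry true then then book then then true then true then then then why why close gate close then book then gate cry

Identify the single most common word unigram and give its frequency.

"then", 13 times

Unigram frequencies (highest first):
  then: 13
  gate: 4
  why: 4
  true: 4
  cry: 2
  book: 2
  … (1 more, each ≤ 2)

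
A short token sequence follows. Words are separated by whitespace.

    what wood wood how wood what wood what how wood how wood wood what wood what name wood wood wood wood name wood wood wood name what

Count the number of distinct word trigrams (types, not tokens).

27 tokens → 25 trigram windows in total.
Repeated trigrams (each contributes count−1 duplicates):
  wood wood wood: 3
  name wood wood: 2
  what wood what: 2
  wood how wood: 2
  wood what wood: 2
  wood wood name: 2
7 duplicate windows → 25 − 7 = 18 distinct.

18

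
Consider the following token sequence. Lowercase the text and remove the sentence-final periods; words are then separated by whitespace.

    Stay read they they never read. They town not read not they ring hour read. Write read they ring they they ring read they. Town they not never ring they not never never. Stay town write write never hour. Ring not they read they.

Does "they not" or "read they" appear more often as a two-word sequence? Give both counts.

"they not": 2 occurrences
"read they": 5 occurrences

"read they" (5 vs 2)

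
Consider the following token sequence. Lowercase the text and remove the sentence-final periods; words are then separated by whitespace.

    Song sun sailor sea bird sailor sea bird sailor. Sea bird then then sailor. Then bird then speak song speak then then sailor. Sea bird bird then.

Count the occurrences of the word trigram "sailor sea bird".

4

Scanning the 25 overlapping trigram windows for "sailor sea bird":
  position 3–5: sailor sea bird
  position 6–8: sailor sea bird
  position 9–11: sailor sea bird
  position 23–25: sailor sea bird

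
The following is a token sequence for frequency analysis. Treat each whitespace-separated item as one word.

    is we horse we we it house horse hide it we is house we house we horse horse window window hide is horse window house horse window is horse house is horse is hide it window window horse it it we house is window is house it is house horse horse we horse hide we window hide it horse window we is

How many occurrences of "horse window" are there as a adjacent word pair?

4

Scanning the 61 overlapping bigram windows for "horse window":
  position 18–19: horse window
  position 23–24: horse window
  position 26–27: horse window
  position 59–60: horse window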